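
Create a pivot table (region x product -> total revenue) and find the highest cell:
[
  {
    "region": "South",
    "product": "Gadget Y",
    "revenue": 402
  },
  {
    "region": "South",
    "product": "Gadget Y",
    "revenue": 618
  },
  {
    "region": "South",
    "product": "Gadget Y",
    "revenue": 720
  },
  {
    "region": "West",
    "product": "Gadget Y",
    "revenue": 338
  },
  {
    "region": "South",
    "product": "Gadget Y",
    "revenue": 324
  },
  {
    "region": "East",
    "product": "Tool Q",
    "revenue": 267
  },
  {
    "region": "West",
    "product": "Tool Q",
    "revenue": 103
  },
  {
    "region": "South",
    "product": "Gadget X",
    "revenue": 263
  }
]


Pivot: region (rows) x product (columns) -> total revenue

     Gadget X      Gadget Y      Tool Q      
East             0             0           267  
South          263          2064             0  
West             0           338           103  

Highest: South / Gadget Y = $2064

South / Gadget Y = $2064


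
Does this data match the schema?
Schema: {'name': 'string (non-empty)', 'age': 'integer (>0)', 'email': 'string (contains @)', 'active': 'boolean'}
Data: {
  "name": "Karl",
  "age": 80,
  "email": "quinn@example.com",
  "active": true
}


Validating each field against schema:
  name: OK (non-empty string)
  age: OK (positive integer)
  email: OK (string with @)
  active: OK (boolean)

Result: VALID

VALID


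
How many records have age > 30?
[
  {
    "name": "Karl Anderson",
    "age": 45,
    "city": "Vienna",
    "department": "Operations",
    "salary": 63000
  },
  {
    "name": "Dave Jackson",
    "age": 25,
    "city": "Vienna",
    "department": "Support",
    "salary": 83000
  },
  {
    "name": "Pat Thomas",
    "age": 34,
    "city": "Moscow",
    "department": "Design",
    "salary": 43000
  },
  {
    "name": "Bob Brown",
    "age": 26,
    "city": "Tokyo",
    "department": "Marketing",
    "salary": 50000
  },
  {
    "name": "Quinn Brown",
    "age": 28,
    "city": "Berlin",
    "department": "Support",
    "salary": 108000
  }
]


Data: 5 records
Condition: age > 30

Checking each record:
  Karl Anderson: 45 MATCH
  Dave Jackson: 25
  Pat Thomas: 34 MATCH
  Bob Brown: 26
  Quinn Brown: 28

Count: 2

2


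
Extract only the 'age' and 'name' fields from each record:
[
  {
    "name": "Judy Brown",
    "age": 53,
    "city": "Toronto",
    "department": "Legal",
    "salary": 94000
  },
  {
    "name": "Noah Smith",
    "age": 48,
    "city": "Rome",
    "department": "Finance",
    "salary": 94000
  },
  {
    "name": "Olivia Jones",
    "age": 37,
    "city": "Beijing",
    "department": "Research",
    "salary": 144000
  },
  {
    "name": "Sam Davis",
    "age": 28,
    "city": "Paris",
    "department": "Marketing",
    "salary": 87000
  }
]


Original: 4 records with fields: name, age, city, department, salary
Keep: ['age', 'name']
Drop: ['city', 'department', 'salary']
Result: 4 records, 2 fields each

[
  {
    "age": 53,
    "name": "Judy Brown"
  },
  {
    "age": 48,
    "name": "Noah Smith"
  },
  {
    "age": 37,
    "name": "Olivia Jones"
  },
  {
    "age": 28,
    "name": "Sam Davis"
  }
]


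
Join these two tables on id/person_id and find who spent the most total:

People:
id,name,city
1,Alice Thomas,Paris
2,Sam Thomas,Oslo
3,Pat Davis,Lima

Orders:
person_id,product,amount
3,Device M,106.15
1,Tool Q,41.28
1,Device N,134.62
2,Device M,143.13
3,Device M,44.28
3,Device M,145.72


Join on: people.id = orders.person_id

Joined rows:
  Pat Davis (Lima) bought Device M for $106.15
  Alice Thomas (Paris) bought Tool Q for $41.28
  Alice Thomas (Paris) bought Device N for $134.62
  Sam Thomas (Oslo) bought Device M for $143.13
  Pat Davis (Lima) bought Device M for $44.28
  Pat Davis (Lima) bought Device M for $145.72

Total per person:
  Pat Davis: $296.15
  Alice Thomas: $175.90
  Sam Thomas: $143.13

Top spender: Pat Davis ($296.15)

Pat Davis ($296.15)


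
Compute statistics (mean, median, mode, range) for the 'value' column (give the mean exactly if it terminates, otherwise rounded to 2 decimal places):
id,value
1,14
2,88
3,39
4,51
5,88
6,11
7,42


Data: [14, 88, 39, 51, 88, 11, 42]
Count: 7
Sum: 333
Mean: 333/7 ≈ 47.57 (rounded to 2 decimal places)
Sorted: [11, 14, 39, 42, 51, 88, 88]
Median: 42.0
Mode: 88 (2 times)
Range: 88 - 11 = 77
Min: 11, Max: 88

mean≈47.57, median=42.0, mode=88, range=77


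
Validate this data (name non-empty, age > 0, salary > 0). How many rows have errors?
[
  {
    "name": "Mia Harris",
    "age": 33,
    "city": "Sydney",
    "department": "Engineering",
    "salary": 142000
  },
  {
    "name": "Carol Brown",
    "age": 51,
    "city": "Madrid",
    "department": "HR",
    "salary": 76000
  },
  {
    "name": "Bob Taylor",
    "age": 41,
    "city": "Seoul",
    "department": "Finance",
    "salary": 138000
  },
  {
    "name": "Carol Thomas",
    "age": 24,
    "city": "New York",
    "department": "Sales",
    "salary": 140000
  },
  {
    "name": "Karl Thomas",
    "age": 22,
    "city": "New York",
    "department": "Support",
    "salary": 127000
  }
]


Validating 5 records:
Rules: name non-empty, age > 0, salary > 0

  Row 1 (Mia Harris): OK
  Row 2 (Carol Brown): OK
  Row 3 (Bob Taylor): OK
  Row 4 (Carol Thomas): OK
  Row 5 (Karl Thomas): OK

Total errors: 0

0 errors


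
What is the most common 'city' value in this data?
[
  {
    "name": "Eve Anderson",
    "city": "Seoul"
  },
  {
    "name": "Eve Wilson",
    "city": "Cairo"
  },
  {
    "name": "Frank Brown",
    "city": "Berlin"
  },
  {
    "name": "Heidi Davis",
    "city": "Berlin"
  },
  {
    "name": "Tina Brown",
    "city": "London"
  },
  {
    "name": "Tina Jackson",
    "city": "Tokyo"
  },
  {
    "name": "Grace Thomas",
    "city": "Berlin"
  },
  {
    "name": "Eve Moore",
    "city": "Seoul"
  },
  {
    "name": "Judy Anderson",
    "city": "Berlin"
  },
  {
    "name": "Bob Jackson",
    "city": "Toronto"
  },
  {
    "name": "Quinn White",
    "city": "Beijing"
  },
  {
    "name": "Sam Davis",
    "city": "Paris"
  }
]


Counting 'city' values across 12 records:

  Berlin: 4 ####
  Seoul: 2 ##
  Cairo: 1 #
  London: 1 #
  Tokyo: 1 #
  Toronto: 1 #
  Beijing: 1 #
  Paris: 1 #

Most common: Berlin (4 times)

Berlin (4 times)


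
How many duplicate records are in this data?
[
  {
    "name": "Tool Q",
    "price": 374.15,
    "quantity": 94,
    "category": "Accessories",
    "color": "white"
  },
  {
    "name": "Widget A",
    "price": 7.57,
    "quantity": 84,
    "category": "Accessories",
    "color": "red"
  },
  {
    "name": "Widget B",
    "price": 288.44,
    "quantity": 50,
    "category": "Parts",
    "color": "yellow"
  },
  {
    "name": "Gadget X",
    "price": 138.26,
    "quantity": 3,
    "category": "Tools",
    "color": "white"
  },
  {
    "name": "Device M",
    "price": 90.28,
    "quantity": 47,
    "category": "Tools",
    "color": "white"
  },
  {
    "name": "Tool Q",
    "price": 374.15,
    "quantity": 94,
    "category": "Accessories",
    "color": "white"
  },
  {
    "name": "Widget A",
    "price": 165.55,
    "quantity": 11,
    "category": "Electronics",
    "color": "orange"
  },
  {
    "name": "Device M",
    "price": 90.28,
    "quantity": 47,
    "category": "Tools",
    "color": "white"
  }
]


Checking 8 records for duplicates:

  Row 1: Tool Q ($374.15, qty 94)
  Row 2: Widget A ($7.57, qty 84)
  Row 3: Widget B ($288.44, qty 50)
  Row 4: Gadget X ($138.26, qty 3)
  Row 5: Device M ($90.28, qty 47)
  Row 6: Tool Q ($374.15, qty 94) <-- DUPLICATE
  Row 7: Widget A ($165.55, qty 11)
  Row 8: Device M ($90.28, qty 47) <-- DUPLICATE

Duplicates found: 2
Unique records: 6

2 duplicates, 6 unique


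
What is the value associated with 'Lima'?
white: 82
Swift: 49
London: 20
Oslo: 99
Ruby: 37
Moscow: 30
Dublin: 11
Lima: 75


Looking up key 'Lima'
Value: 75

75


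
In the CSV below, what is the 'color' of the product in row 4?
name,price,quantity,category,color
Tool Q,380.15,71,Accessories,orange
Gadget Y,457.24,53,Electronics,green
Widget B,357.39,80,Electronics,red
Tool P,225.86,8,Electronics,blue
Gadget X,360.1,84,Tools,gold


Query: Row 4 ('Tool P'), column 'color'
Value: blue

blue


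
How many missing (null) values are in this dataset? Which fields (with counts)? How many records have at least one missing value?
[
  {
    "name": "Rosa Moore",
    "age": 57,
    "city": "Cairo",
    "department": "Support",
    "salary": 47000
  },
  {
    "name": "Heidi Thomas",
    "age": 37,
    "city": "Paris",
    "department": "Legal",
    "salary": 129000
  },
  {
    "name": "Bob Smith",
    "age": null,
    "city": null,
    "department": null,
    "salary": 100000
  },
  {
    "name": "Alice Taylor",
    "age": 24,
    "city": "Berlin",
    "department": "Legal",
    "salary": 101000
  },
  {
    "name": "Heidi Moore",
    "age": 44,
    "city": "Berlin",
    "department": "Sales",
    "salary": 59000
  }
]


Checking for missing (null) values in 5 records:

  Rosa Moore: complete
  Heidi Thomas: complete
  Bob Smith: age, city, department
  Alice Taylor: complete
  Heidi Moore: complete

Per field:
  name: 0 missing
  age: 1 missing
  city: 1 missing
  department: 1 missing
  salary: 0 missing

Total missing values: 3
Records with any missing: 1

3 missing values (age: 1, city: 1, department: 1); 1 incomplete records


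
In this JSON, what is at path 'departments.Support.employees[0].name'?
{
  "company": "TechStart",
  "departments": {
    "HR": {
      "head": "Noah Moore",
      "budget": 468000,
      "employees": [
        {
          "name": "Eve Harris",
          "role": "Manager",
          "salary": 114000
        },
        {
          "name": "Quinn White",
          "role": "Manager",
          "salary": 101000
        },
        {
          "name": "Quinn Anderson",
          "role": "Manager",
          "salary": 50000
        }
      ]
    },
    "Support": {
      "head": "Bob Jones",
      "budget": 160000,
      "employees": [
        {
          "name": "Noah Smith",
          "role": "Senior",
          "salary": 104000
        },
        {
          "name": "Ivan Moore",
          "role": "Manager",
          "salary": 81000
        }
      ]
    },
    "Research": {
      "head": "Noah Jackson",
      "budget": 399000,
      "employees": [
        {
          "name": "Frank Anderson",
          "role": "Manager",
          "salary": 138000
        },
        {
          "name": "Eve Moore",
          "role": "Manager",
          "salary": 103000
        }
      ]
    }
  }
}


Path: departments.Support.employees[0].name

Navigate:
  -> departments
  -> Support
  -> employees[0].name = 'Noah Smith'

Noah Smith


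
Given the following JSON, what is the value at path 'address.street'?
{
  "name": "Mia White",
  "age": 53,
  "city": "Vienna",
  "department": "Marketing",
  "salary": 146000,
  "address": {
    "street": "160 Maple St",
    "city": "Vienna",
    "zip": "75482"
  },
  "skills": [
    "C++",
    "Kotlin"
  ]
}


Query: address.street
Path: address -> street
Value: 160 Maple St

160 Maple St


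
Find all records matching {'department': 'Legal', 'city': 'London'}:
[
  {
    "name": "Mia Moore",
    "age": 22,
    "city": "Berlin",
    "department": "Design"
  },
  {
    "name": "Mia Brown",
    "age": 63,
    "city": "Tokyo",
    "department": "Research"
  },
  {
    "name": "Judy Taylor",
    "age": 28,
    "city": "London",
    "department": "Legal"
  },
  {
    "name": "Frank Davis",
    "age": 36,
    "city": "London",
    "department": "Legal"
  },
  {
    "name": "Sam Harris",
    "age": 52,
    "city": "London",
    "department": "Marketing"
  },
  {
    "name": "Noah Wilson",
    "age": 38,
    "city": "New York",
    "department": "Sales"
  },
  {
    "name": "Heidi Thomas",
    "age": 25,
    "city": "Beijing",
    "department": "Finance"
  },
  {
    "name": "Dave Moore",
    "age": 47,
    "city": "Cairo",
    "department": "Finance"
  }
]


Search criteria: {'department': 'Legal', 'city': 'London'}

Checking 8 records:
  Mia Moore: {department: Design, city: Berlin}
  Mia Brown: {department: Research, city: Tokyo}
  Judy Taylor: {department: Legal, city: London} <-- MATCH
  Frank Davis: {department: Legal, city: London} <-- MATCH
  Sam Harris: {department: Marketing, city: London}
  Noah Wilson: {department: Sales, city: New York}
  Heidi Thomas: {department: Finance, city: Beijing}
  Dave Moore: {department: Finance, city: Cairo}

Matches: ["Judy Taylor", "Frank Davis"]

["Judy Taylor", "Frank Davis"]


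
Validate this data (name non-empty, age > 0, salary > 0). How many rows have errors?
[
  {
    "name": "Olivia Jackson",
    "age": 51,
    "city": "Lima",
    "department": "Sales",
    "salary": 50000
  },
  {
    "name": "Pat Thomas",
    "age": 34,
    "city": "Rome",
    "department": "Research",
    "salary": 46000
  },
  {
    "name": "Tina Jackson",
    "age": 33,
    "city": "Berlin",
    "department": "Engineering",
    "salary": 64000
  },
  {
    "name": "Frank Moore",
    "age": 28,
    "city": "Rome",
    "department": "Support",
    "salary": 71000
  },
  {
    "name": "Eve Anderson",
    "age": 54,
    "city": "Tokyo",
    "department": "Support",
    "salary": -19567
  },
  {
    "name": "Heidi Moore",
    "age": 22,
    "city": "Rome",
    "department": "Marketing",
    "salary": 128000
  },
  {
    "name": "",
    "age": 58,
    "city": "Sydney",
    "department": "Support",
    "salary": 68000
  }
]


Validating 7 records:
Rules: name non-empty, age > 0, salary > 0

  Row 1 (Olivia Jackson): OK
  Row 2 (Pat Thomas): OK
  Row 3 (Tina Jackson): OK
  Row 4 (Frank Moore): OK
  Row 5 (Eve Anderson): negative salary: -19567
  Row 6 (Heidi Moore): OK
  Row 7 (???): empty name

Total errors: 2

2 errors


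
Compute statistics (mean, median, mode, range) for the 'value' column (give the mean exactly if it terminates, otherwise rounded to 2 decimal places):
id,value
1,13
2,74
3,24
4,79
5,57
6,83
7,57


Data: [13, 74, 24, 79, 57, 83, 57]
Count: 7
Sum: 387
Mean: 387/7 ≈ 55.29 (rounded to 2 decimal places)
Sorted: [13, 24, 57, 57, 74, 79, 83]
Median: 57.0
Mode: 57 (2 times)
Range: 83 - 13 = 70
Min: 13, Max: 83

mean≈55.29, median=57.0, mode=57, range=70


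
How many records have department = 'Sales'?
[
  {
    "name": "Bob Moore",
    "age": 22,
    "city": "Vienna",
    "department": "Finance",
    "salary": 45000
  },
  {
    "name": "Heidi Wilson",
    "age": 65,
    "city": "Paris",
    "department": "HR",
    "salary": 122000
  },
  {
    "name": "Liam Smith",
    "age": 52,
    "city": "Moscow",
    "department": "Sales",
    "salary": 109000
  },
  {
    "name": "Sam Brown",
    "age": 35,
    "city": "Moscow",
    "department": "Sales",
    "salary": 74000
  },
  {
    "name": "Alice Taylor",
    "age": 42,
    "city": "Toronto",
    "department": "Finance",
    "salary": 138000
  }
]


Data: 5 records
Condition: department = 'Sales'

Checking each record:
  Bob Moore: Finance
  Heidi Wilson: HR
  Liam Smith: Sales MATCH
  Sam Brown: Sales MATCH
  Alice Taylor: Finance

Count: 2

2


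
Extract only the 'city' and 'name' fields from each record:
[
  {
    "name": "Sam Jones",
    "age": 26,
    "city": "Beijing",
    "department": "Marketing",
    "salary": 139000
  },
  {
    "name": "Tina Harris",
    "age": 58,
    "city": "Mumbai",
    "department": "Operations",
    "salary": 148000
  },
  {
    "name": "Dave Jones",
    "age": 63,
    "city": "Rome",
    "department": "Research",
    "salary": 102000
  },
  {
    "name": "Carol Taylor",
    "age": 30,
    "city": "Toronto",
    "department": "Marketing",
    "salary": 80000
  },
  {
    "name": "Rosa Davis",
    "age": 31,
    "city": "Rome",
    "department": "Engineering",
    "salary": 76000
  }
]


Original: 5 records with fields: name, age, city, department, salary
Keep: ['city', 'name']
Drop: ['age', 'department', 'salary']
Result: 5 records, 2 fields each

[
  {
    "city": "Beijing",
    "name": "Sam Jones"
  },
  {
    "city": "Mumbai",
    "name": "Tina Harris"
  },
  {
    "city": "Rome",
    "name": "Dave Jones"
  },
  {
    "city": "Toronto",
    "name": "Carol Taylor"
  },
  {
    "city": "Rome",
    "name": "Rosa Davis"
  }
]


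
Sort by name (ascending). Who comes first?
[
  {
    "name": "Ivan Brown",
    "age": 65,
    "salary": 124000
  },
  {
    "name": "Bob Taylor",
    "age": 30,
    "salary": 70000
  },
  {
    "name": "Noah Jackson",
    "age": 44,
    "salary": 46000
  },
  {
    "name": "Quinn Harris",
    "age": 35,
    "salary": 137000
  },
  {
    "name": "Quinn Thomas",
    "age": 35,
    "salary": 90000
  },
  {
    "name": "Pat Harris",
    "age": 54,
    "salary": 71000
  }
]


Sort by: name (ascending)

Sorted order:
  1. Bob Taylor (name = Bob Taylor)
  2. Ivan Brown (name = Ivan Brown)
  3. Noah Jackson (name = Noah Jackson)
  4. Pat Harris (name = Pat Harris)
  5. Quinn Harris (name = Quinn Harris)
  6. Quinn Thomas (name = Quinn Thomas)

First: Bob Taylor

Bob Taylor


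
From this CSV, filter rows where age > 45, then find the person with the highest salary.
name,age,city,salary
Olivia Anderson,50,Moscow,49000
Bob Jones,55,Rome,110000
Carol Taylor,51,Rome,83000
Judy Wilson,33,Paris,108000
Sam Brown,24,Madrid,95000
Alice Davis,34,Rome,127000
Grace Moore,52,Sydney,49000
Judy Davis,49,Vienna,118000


Filter: age > 45
Sort by: salary (descending)

Filtered records (5):
  Judy Davis, age 49, salary $118000
  Bob Jones, age 55, salary $110000
  Carol Taylor, age 51, salary $83000
  Olivia Anderson, age 50, salary $49000
  Grace Moore, age 52, salary $49000

Highest salary: Judy Davis ($118000)

Judy Davis


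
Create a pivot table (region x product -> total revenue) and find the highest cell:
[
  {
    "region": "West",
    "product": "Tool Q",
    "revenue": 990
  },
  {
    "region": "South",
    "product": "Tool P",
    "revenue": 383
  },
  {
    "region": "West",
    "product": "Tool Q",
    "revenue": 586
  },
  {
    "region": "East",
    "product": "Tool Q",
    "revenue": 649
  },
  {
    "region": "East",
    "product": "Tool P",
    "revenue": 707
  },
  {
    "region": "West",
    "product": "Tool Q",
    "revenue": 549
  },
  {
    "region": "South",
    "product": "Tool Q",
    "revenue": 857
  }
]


Pivot: region (rows) x product (columns) -> total revenue

     Tool P        Tool Q      
East           707           649  
South          383           857  
West             0          2125  

Highest: West / Tool Q = $2125

West / Tool Q = $2125


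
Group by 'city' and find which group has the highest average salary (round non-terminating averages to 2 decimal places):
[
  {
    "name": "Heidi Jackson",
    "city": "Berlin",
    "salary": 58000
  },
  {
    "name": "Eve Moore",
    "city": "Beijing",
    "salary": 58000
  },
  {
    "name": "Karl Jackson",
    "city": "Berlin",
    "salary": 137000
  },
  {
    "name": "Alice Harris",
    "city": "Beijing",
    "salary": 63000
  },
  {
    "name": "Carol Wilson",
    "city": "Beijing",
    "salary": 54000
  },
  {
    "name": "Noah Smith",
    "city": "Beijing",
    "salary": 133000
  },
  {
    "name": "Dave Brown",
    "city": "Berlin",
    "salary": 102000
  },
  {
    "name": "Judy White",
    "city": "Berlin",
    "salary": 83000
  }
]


Group by: city

Groups:
  Beijing: 4 people, avg salary = 308000/4 = $77000
  Berlin: 4 people, avg salary = 380000/4 = $95000

Highest average salary: Berlin ($95000)

Berlin ($95000)


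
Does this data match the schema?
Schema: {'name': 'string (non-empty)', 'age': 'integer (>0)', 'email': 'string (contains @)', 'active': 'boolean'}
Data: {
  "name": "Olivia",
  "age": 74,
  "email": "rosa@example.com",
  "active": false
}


Validating each field against schema:
  name: OK (non-empty string)
  age: OK (positive integer)
  email: OK (string with @)
  active: OK (boolean)

Result: VALID

VALID


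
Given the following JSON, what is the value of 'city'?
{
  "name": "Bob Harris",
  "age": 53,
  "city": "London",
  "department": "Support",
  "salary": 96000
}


Looking up field 'city'
Value: London

London


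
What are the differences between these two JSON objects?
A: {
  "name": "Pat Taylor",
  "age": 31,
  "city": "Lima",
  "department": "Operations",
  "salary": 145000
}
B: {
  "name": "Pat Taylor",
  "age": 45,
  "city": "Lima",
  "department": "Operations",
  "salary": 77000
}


Comparing each field (in key order):
  name: same
  age: DIFFERENT
  city: same
  department: same
  salary: DIFFERENT
Differences:
  age: 31 -> 45
  salary: 145000 -> 77000

2 field(s) changed

2 changes: age, salary


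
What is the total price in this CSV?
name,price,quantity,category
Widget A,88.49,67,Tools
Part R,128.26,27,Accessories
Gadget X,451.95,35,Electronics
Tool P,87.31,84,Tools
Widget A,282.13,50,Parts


Computing total price:
Values: [88.49, 128.26, 451.95, 87.31, 282.13]
Sum = 1038.14

1038.14


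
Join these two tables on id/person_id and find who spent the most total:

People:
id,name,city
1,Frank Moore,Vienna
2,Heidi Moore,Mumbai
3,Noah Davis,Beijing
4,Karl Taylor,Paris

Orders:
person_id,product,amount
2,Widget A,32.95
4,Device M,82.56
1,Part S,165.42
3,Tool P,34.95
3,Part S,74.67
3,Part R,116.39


Join on: people.id = orders.person_id

Joined rows:
  Heidi Moore (Mumbai) bought Widget A for $32.95
  Karl Taylor (Paris) bought Device M for $82.56
  Frank Moore (Vienna) bought Part S for $165.42
  Noah Davis (Beijing) bought Tool P for $34.95
  Noah Davis (Beijing) bought Part S for $74.67
  Noah Davis (Beijing) bought Part R for $116.39

Total per person:
  Noah Davis: $226.01
  Frank Moore: $165.42
  Karl Taylor: $82.56
  Heidi Moore: $32.95

Top spender: Noah Davis ($226.01)

Noah Davis ($226.01)


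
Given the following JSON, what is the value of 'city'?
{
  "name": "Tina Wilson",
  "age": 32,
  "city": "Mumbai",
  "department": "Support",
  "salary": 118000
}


Looking up field 'city'
Value: Mumbai

Mumbai


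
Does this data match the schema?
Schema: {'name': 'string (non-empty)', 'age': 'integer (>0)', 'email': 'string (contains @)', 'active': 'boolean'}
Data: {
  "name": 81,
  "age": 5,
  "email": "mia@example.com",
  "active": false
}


Validating each field against schema:
  name: FAIL (81 is not a string)
  age: OK (positive integer)
  email: OK (string with @)
  active: OK (boolean)

Result: INVALID (1 error: name)

INVALID (1 error: name)


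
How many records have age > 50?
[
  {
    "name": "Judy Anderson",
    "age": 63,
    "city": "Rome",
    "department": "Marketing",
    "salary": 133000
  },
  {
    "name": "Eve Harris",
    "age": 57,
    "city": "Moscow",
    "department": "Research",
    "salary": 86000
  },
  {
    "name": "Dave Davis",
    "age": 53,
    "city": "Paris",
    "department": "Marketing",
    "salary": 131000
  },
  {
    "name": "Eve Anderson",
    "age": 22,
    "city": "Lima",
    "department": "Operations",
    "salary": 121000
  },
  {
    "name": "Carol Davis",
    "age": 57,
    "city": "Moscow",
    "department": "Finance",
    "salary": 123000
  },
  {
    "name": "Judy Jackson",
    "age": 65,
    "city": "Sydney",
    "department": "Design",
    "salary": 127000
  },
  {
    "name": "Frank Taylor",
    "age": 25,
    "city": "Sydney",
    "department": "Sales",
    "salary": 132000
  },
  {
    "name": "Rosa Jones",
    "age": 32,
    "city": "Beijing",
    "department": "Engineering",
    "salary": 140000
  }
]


Data: 8 records
Condition: age > 50

Checking each record:
  Judy Anderson: 63 MATCH
  Eve Harris: 57 MATCH
  Dave Davis: 53 MATCH
  Eve Anderson: 22
  Carol Davis: 57 MATCH
  Judy Jackson: 65 MATCH
  Frank Taylor: 25
  Rosa Jones: 32

Count: 5

5


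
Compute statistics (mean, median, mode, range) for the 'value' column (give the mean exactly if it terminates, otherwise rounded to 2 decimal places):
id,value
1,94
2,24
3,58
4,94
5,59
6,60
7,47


Data: [94, 24, 58, 94, 59, 60, 47]
Count: 7
Sum: 436
Mean: 436/7 ≈ 62.29 (rounded to 2 decimal places)
Sorted: [24, 47, 58, 59, 60, 94, 94]
Median: 59.0
Mode: 94 (2 times)
Range: 94 - 24 = 70
Min: 24, Max: 94

mean≈62.29, median=59.0, mode=94, range=70


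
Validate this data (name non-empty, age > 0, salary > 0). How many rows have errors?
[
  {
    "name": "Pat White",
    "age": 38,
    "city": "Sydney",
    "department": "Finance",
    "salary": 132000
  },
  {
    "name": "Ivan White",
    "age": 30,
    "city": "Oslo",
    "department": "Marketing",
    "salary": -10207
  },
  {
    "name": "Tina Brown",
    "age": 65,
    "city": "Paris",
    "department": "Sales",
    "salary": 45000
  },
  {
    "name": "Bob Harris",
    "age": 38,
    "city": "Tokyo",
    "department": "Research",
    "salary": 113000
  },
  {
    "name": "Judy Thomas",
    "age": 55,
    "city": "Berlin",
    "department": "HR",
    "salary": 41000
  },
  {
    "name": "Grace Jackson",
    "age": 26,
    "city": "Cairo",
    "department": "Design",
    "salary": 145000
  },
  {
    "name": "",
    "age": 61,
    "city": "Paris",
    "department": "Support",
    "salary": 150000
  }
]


Validating 7 records:
Rules: name non-empty, age > 0, salary > 0

  Row 1 (Pat White): OK
  Row 2 (Ivan White): negative salary: -10207
  Row 3 (Tina Brown): OK
  Row 4 (Bob Harris): OK
  Row 5 (Judy Thomas): OK
  Row 6 (Grace Jackson): OK
  Row 7 (???): empty name

Total errors: 2

2 errors


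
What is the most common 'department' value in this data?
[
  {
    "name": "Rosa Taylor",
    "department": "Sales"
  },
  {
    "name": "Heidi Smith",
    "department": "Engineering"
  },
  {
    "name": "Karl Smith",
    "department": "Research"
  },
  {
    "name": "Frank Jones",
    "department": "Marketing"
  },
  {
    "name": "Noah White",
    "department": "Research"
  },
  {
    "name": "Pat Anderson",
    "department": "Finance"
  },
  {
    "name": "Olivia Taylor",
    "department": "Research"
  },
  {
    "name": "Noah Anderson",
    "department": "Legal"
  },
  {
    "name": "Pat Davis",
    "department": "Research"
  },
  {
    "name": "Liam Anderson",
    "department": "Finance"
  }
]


Counting 'department' values across 10 records:

  Research: 4 ####
  Finance: 2 ##
  Sales: 1 #
  Engineering: 1 #
  Marketing: 1 #
  Legal: 1 #

Most common: Research (4 times)

Research (4 times)


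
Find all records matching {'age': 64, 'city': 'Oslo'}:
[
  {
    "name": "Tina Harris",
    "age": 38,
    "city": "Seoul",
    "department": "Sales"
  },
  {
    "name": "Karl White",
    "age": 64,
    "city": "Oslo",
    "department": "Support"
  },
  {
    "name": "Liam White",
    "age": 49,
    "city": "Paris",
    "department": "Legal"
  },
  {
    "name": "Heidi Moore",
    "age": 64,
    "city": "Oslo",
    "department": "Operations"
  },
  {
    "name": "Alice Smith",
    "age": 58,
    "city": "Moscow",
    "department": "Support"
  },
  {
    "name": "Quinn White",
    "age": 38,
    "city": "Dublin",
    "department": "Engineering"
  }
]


Search criteria: {'age': 64, 'city': 'Oslo'}

Checking 6 records:
  Tina Harris: {age: 38, city: Seoul}
  Karl White: {age: 64, city: Oslo} <-- MATCH
  Liam White: {age: 49, city: Paris}
  Heidi Moore: {age: 64, city: Oslo} <-- MATCH
  Alice Smith: {age: 58, city: Moscow}
  Quinn White: {age: 38, city: Dublin}

Matches: ["Karl White", "Heidi Moore"]

["Karl White", "Heidi Moore"]


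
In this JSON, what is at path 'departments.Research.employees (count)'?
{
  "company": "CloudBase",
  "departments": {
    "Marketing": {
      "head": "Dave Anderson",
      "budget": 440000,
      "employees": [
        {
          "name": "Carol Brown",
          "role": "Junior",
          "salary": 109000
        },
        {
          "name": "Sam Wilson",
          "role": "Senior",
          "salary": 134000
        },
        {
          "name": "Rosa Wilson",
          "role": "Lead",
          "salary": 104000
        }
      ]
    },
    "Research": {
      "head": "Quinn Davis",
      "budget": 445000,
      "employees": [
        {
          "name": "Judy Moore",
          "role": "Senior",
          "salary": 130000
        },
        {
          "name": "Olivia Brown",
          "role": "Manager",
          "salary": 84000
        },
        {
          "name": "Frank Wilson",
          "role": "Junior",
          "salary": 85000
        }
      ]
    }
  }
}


Path: departments.Research.employees (count)

Navigate:
  -> departments
  -> Research
  -> employees (array, length 3)

3


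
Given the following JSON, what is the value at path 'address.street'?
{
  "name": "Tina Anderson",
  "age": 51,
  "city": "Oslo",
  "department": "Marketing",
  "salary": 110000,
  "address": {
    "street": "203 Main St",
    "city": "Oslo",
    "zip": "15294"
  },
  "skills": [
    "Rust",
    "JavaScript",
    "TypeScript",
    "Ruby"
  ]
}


Query: address.street
Path: address -> street
Value: 203 Main St

203 Main St


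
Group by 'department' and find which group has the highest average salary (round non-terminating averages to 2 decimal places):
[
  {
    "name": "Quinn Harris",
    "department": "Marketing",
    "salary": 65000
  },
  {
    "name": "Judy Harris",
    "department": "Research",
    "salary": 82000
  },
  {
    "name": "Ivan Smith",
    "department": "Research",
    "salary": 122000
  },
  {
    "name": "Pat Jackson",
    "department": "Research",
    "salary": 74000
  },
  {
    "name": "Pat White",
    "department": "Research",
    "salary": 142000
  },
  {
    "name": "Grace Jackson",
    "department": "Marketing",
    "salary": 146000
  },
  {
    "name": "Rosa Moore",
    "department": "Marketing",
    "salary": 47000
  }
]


Group by: department

Groups:
  Marketing: 3 people, avg salary = 258000/3 = $86000
  Research: 4 people, avg salary = 420000/4 = $105000

Highest average salary: Research ($105000)

Research ($105000)


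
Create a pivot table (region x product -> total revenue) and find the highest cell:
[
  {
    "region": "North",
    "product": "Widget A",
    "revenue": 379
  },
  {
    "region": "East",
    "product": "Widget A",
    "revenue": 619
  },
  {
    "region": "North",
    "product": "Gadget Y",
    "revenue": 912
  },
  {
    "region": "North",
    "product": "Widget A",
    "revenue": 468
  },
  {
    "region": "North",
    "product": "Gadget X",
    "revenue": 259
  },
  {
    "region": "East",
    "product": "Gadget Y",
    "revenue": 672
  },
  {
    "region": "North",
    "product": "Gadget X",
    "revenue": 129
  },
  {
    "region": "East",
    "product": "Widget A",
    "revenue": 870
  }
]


Pivot: region (rows) x product (columns) -> total revenue

     Gadget X      Gadget Y      Widget A    
East             0           672          1489  
North          388           912           847  

Highest: East / Widget A = $1489

East / Widget A = $1489


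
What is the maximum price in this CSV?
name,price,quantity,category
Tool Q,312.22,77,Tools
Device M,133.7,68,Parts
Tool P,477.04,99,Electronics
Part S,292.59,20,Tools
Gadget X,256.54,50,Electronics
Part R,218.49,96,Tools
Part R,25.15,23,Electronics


Computing maximum price:
Values: [312.22, 133.7, 477.04, 292.59, 256.54, 218.49, 25.15]
Max = 477.04

477.04


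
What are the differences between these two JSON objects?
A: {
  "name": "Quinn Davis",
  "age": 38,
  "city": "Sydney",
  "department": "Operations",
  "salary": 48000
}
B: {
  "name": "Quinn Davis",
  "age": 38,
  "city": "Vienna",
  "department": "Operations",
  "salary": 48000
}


Comparing each field (in key order):
  name: same
  age: same
  city: DIFFERENT
  department: same
  salary: same
Differences:
  city: Sydney -> Vienna

1 field(s) changed

1 change: city


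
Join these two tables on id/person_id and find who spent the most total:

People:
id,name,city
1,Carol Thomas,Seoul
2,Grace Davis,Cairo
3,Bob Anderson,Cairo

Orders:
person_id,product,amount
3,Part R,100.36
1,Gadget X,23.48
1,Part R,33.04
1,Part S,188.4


Join on: people.id = orders.person_id

Joined rows:
  Bob Anderson (Cairo) bought Part R for $100.36
  Carol Thomas (Seoul) bought Gadget X for $23.48
  Carol Thomas (Seoul) bought Part R for $33.04
  Carol Thomas (Seoul) bought Part S for $188.4

Total per person:
  Carol Thomas: $244.92
  Bob Anderson: $100.36

Top spender: Carol Thomas ($244.92)

Carol Thomas ($244.92)


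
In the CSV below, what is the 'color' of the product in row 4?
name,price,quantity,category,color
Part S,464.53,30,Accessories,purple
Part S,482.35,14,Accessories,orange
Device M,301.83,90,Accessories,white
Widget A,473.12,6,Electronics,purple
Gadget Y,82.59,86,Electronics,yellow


Query: Row 4 ('Widget A'), column 'color'
Value: purple

purple


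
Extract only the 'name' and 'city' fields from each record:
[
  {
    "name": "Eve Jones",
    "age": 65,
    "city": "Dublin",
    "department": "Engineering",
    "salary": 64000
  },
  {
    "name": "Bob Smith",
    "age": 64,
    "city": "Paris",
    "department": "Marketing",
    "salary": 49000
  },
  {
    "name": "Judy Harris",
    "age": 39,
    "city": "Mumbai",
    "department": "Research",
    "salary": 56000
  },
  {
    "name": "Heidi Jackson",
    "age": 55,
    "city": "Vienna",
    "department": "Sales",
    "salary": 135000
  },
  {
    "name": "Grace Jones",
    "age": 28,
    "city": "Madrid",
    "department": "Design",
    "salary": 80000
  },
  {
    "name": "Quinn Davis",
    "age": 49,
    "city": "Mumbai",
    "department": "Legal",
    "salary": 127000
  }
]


Original: 6 records with fields: name, age, city, department, salary
Keep: ['name', 'city']
Drop: ['age', 'department', 'salary']
Result: 6 records, 2 fields each

[
  {
    "name": "Eve Jones",
    "city": "Dublin"
  },
  {
    "name": "Bob Smith",
    "city": "Paris"
  },
  {
    "name": "Judy Harris",
    "city": "Mumbai"
  },
  {
    "name": "Heidi Jackson",
    "city": "Vienna"
  },
  {
    "name": "Grace Jones",
    "city": "Madrid"
  },
  {
    "name": "Quinn Davis",
    "city": "Mumbai"
  }
]


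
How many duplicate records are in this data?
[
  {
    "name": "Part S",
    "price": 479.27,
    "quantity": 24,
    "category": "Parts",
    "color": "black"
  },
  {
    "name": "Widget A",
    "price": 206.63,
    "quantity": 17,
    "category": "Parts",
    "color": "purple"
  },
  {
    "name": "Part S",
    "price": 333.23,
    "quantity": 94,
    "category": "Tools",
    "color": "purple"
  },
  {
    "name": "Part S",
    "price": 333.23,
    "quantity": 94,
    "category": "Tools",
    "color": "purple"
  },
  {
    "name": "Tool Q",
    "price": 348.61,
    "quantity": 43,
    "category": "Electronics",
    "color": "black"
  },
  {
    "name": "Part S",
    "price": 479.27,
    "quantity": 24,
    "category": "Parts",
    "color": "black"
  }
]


Checking 6 records for duplicates:

  Row 1: Part S ($479.27, qty 24)
  Row 2: Widget A ($206.63, qty 17)
  Row 3: Part S ($333.23, qty 94)
  Row 4: Part S ($333.23, qty 94) <-- DUPLICATE
  Row 5: Tool Q ($348.61, qty 43)
  Row 6: Part S ($479.27, qty 24) <-- DUPLICATE

Duplicates found: 2
Unique records: 4

2 duplicates, 4 unique


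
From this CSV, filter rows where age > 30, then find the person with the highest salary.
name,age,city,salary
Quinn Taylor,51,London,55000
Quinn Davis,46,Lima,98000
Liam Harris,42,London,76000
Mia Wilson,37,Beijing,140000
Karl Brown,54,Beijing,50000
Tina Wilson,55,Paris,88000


Filter: age > 30
Sort by: salary (descending)

Filtered records (6):
  Mia Wilson, age 37, salary $140000
  Quinn Davis, age 46, salary $98000
  Tina Wilson, age 55, salary $88000
  Liam Harris, age 42, salary $76000
  Quinn Taylor, age 51, salary $55000
  Karl Brown, age 54, salary $50000

Highest salary: Mia Wilson ($140000)

Mia Wilson


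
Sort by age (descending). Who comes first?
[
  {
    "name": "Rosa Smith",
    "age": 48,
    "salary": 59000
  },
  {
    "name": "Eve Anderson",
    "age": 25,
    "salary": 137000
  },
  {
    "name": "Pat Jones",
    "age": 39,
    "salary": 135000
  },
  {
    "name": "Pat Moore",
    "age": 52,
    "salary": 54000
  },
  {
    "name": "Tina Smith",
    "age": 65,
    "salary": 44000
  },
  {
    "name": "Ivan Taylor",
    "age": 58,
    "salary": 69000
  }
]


Sort by: age (descending)

Sorted order:
  1. Tina Smith (age = 65)
  2. Ivan Taylor (age = 58)
  3. Pat Moore (age = 52)
  4. Rosa Smith (age = 48)
  5. Pat Jones (age = 39)
  6. Eve Anderson (age = 25)

First: Tina Smith

Tina Smith


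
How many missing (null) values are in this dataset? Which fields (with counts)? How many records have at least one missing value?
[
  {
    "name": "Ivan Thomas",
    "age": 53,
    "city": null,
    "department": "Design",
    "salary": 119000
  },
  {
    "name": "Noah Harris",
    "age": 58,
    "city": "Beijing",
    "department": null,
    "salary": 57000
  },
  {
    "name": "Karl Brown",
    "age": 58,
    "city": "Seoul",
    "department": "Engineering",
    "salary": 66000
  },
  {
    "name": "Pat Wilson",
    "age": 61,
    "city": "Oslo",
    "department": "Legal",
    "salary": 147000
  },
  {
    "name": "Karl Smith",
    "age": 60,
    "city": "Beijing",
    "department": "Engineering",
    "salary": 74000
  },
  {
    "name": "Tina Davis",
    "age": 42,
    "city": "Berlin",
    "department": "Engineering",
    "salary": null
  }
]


Checking for missing (null) values in 6 records:

  Ivan Thomas: city
  Noah Harris: department
  Karl Brown: complete
  Pat Wilson: complete
  Karl Smith: complete
  Tina Davis: salary

Per field:
  name: 0 missing
  age: 0 missing
  city: 1 missing
  department: 1 missing
  salary: 1 missing

Total missing values: 3
Records with any missing: 3

3 missing values (city: 1, department: 1, salary: 1); 3 incomplete records


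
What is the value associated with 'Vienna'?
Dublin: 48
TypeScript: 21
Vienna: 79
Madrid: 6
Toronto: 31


Looking up key 'Vienna'
Value: 79

79


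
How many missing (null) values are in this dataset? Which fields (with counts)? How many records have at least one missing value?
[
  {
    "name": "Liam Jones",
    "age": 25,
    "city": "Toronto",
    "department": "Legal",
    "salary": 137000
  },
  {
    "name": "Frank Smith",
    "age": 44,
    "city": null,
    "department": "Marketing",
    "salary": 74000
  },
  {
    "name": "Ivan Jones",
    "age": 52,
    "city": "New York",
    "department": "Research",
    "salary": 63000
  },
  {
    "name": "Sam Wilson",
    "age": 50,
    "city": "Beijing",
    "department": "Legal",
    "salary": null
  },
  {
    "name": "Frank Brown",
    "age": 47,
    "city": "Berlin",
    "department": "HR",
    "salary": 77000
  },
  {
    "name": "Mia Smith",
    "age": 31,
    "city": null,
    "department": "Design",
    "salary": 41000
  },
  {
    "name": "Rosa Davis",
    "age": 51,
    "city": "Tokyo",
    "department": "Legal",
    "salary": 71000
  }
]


Checking for missing (null) values in 7 records:

  Liam Jones: complete
  Frank Smith: city
  Ivan Jones: complete
  Sam Wilson: salary
  Frank Brown: complete
  Mia Smith: city
  Rosa Davis: complete

Per field:
  name: 0 missing
  age: 0 missing
  city: 2 missing
  department: 0 missing
  salary: 1 missing

Total missing values: 3
Records with any missing: 3

3 missing values (city: 2, salary: 1); 3 incomplete records


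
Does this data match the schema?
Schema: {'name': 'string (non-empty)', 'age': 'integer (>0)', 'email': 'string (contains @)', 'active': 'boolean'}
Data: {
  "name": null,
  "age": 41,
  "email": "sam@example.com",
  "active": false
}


Validating each field against schema:
  name: FAIL (null is not a string)
  age: OK (positive integer)
  email: OK (string with @)
  active: OK (boolean)

Result: INVALID (1 error: name)

INVALID (1 error: name)


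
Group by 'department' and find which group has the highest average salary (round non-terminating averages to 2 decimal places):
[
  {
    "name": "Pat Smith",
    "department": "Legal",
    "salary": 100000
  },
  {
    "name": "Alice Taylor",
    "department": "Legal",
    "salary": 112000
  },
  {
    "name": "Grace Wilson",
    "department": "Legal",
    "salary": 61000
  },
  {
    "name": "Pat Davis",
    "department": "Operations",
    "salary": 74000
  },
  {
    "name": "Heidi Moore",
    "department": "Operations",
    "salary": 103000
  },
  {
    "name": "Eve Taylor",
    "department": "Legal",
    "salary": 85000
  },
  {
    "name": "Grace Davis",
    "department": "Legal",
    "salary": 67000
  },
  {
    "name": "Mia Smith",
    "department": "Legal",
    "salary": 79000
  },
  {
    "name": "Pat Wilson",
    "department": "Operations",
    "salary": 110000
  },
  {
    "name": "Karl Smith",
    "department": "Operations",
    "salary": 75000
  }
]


Group by: department

Groups:
  Legal: 6 people, avg salary = 504000/6 = $84000
  Operations: 4 people, avg salary = 362000/4 = $90500

Highest average salary: Operations ($90500)

Operations ($90500)
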